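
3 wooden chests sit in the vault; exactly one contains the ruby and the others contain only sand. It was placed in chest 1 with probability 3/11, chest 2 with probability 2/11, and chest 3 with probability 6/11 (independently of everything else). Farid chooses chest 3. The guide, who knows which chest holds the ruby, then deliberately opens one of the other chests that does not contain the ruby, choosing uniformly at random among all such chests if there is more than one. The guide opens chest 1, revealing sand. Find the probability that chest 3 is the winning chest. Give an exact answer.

3/5

Consider each possible location of the ruby in turn.
If it is in chest 1 (prior 3/11): the guide opened chest 1, so this case is ruled out; weight (3/11)·0 = 0.
If it is in chest 2 (prior 2/11): the guide has no choice, probability 1; weight (2/11)·1 = 2/11.
If it is in chest 3 (prior 6/11): the guide has 2 equally likely choices, so probability 1/2; weight (6/11)·(1/2) = 3/11.
The weights sum to 5/11.
So P(the ruby in chest 3 | the guide opened chest 1) = (3/11) / (5/11) = 3/5.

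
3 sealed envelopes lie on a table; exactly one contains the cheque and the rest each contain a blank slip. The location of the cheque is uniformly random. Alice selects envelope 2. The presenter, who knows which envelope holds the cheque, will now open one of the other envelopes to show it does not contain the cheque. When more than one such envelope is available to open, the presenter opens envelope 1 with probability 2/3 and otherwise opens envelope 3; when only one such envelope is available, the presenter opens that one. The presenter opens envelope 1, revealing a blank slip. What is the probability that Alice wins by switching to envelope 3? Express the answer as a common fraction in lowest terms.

3/5

Consider each possible location of the cheque in turn.
If it is in envelope 1 (prior 1/3): the presenter opened envelope 1, so this case is ruled out; weight (1/3)·0 = 0.
If it is in envelope 2 (prior 1/3): envelope 1 is available, opened with probability 2/3; weight (1/3)·(2/3) = 2/9.
If it is in envelope 3 (prior 1/3): only envelope 1 is available, probability 1; weight (1/3)·1 = 1/3.
The weights sum to 5/9.
So P(the cheque in envelope 3 | the presenter opened envelope 1) = (1/3) / (5/9) = 3/5.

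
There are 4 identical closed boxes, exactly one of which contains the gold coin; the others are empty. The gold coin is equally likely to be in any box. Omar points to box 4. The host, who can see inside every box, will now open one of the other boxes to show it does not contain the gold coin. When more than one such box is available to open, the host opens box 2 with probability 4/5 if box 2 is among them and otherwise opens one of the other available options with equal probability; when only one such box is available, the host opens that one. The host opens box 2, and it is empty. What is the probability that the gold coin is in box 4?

1/3

Apply Bayes' rule, conditioning on where the gold coin actually is.
If it is in any of boxes 1, 3, and 4 (prior 1/4 each): box 2 is available, opened with probability 4/5; weight (1/4)·(4/5) = 1/5 each.
If it is in box 2 (prior 1/4): the host opened box 2, so this case is ruled out; weight (1/4)·0 = 0.
The weights sum to 3/5.
So P(the gold coin in box 4 | the host opened box 2) = (1/5) / (3/5) = 1/3.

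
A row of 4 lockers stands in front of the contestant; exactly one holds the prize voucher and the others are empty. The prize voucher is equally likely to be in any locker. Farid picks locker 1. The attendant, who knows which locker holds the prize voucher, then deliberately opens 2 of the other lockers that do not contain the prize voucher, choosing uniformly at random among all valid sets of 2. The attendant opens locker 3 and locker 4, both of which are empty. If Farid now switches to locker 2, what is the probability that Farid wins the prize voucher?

3/4

Consider each possible location of the prize voucher in turn.
If it is in locker 1 (prior 1/4): the attendant has 3 equally likely choices, so probability 1/3; weight (1/4)·(1/3) = 1/12.
If it is in locker 2 (prior 1/4): the attendant has no choice, probability 1; weight (1/4)·1 = 1/4.
If it is in either of lockers 3 and 4 (prior 1/4 each): that locker was opened and seen not to hold the prize — ruled out; weight (1/4)·0 = 0 each.
The weights sum to 1/3.
So P(the prize voucher in locker 2 | the attendant opened locker 3 and locker 4) = (1/4) / (1/3) = 3/4.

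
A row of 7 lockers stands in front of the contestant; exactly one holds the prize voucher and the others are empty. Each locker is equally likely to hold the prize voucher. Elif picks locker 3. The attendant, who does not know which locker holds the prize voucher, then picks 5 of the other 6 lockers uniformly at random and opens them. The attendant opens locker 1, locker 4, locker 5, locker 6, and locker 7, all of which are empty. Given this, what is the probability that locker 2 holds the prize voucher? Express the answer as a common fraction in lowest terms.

1/2

Apply Bayes' rule, conditioning on where the prize voucher actually is.
If it is in any of lockers 1, 4, 5, 6, and 7 (prior 1/7 each): that locker was opened and seen not to hold the prize — ruled out; weight (1/7)·0 = 0 each.
If it is in either of lockers 2 and 3 (prior 1/7 each): the attendant picks exactly this set with probability 1/6 regardless, and none is the prize; weight (1/7)·(1/6) = 1/42 each.
The weights sum to 1/21.
So P(the prize voucher in locker 2 | the attendant opened locker 1, locker 4, locker 5, locker 6, and locker 7) = (1/42) / (1/21) = 1/2.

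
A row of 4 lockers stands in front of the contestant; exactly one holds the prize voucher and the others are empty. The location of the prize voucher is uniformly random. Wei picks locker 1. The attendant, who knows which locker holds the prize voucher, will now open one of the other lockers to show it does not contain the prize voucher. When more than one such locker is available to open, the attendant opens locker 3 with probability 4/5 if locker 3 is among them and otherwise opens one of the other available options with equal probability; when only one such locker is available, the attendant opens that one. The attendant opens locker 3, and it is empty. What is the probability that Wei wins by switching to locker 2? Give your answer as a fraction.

1/3

Condition on the true location of the prize voucher.
If it is in any of lockers 1, 2, and 4 (prior 1/4 each): locker 3 is available, opened with probability 4/5; weight (1/4)·(4/5) = 1/5 each.
If it is in locker 3 (prior 1/4): the attendant opened locker 3, so this case is ruled out; weight (1/4)·0 = 0.
The weights sum to 3/5.
So P(the prize voucher in locker 2 | the attendant opened locker 3) = (1/5) / (3/5) = 1/3.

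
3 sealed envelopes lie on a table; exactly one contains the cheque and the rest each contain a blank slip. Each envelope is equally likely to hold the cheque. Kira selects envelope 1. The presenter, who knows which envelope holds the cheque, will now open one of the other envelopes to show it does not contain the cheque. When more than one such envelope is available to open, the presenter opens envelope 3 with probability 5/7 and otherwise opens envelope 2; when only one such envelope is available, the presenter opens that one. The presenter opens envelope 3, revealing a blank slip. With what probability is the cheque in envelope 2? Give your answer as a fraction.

Apply Bayes' rule, conditioning on where the cheque actually is.
If it is in envelope 1 (prior 1/3): envelope 3 is available, opened with probability 5/7; weight (1/3)·(5/7) = 5/21.
If it is in envelope 2 (prior 1/3): only envelope 3 is available, probability 1; weight (1/3)·1 = 1/3.
If it is in envelope 3 (prior 1/3): the presenter opened envelope 3, so this case is ruled out; weight (1/3)·0 = 0.
The weights sum to 4/7.
So P(the cheque in envelope 2 | the presenter opened envelope 3) = (1/3) / (4/7) = 7/12.

7/12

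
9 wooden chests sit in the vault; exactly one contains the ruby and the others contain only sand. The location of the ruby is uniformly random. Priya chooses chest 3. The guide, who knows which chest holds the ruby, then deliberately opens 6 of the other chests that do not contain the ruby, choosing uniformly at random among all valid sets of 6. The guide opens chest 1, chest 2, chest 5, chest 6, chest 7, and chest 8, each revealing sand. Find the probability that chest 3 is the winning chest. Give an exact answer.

1/9

Consider each possible location of the ruby in turn.
If it is in any of chests 1, 2, 5, 6, 7, and 8 (prior 1/9 each): that chest was opened and seen not to hold the prize — ruled out; weight (1/9)·0 = 0 each.
If it is in chest 3 (prior 1/9): the guide has 28 equally likely choices, so probability 1/28; weight (1/9)·(1/28) = 1/252.
If it is in either of chests 4 and 9 (prior 1/9 each): the guide has 7 equally likely choices, so probability 1/7; weight (1/9)·(1/7) = 1/63 each.
The weights sum to 1/28.
So P(the ruby in chest 3 | the guide opened chest 1, chest 2, chest 5, chest 6, chest 7, and chest 8) = (1/252) / (1/28) = 1/9.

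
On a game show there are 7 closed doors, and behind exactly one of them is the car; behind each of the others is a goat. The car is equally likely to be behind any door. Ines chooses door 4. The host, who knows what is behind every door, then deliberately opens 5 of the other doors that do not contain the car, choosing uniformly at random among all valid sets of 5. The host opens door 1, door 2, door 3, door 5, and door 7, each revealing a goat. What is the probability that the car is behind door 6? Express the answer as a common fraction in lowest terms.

Consider each possible location of the car in turn.
If it is behind any of doors 1, 2, 3, 5, and 7 (prior 1/7 each): that door was opened and seen not to hold the prize — ruled out; weight (1/7)·0 = 0 each.
If it is behind door 4 (prior 1/7): the host has 6 equally likely choices, so probability 1/6; weight (1/7)·(1/6) = 1/42.
If it is behind door 6 (prior 1/7): the host has no choice, probability 1; weight (1/7)·1 = 1/7.
The weights sum to 1/6.
So P(the car behind door 6 | the host opened door 1, door 2, door 3, door 5, and door 7) = (1/7) / (1/6) = 6/7.

6/7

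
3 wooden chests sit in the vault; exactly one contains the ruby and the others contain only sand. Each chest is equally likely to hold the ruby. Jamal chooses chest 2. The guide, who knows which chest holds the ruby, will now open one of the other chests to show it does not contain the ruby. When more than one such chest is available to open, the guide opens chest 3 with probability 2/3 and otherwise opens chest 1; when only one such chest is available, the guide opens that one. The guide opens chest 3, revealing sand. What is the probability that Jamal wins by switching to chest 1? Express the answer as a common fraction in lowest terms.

Condition on the true location of the ruby.
If it is in chest 1 (prior 1/3): only chest 3 is available, probability 1; weight (1/3)·1 = 1/3.
If it is in chest 2 (prior 1/3): chest 3 is available, opened with probability 2/3; weight (1/3)·(2/3) = 2/9.
If it is in chest 3 (prior 1/3): the guide opened chest 3, so this case is ruled out; weight (1/3)·0 = 0.
The weights sum to 5/9.
So P(the ruby in chest 1 | the guide opened chest 3) = (1/3) / (5/9) = 3/5.

3/5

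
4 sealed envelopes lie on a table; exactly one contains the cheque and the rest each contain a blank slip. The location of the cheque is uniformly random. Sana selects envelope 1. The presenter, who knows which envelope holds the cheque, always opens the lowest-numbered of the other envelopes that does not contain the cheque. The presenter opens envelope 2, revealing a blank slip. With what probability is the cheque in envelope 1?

1/3

Apply Bayes' rule, conditioning on where the cheque actually is.
If it is in any of envelopes 1, 3, and 4 (prior 1/4 each): envelope 2 is the lowest-numbered option available, probability 1; weight (1/4)·1 = 1/4 each.
If it is in envelope 2 (prior 1/4): the presenter opened envelope 2, so this case is ruled out; weight (1/4)·0 = 0.
The weights sum to 3/4.
So P(the cheque in envelope 1 | the presenter opened envelope 2) = (1/4) / (3/4) = 1/3.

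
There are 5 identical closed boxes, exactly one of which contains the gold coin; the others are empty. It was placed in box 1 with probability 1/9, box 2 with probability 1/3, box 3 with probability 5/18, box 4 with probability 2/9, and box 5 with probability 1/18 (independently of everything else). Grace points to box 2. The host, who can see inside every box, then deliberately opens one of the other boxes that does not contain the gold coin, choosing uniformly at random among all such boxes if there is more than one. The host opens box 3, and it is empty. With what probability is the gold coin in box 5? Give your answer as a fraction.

Condition on the true location of the gold coin.
If it is in box 1 (prior 1/9): the host has 3 equally likely choices, so probability 1/3; weight (1/9)·(1/3) = 1/27.
If it is in box 2 (prior 1/3): the host has 4 equally likely choices, so probability 1/4; weight (1/3)·(1/4) = 1/12.
If it is in box 3 (prior 5/18): the host opened box 3, so this case is ruled out; weight (5/18)·0 = 0.
If it is in box 4 (prior 2/9): the host has 3 equally likely choices, so probability 1/3; weight (2/9)·(1/3) = 2/27.
If it is in box 5 (prior 1/18): the host has 3 equally likely choices, so probability 1/3; weight (1/18)·(1/3) = 1/54.
The weights sum to 23/108.
So P(the gold coin in box 5 | the host opened box 3) = (1/54) / (23/108) = 2/23.

2/23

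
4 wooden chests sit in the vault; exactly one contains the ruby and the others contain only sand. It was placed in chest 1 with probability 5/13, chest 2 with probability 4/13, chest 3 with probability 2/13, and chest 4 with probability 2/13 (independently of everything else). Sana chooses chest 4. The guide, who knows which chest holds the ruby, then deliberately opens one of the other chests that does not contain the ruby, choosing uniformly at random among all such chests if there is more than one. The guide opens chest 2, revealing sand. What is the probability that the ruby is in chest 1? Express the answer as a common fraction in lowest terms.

3/5

Apply Bayes' rule, conditioning on where the ruby actually is.
If it is in chest 1 (prior 5/13): the guide has 2 equally likely choices, so probability 1/2; weight (5/13)·(1/2) = 5/26.
If it is in chest 2 (prior 4/13): the guide opened chest 2, so this case is ruled out; weight (4/13)·0 = 0.
If it is in chest 3 (prior 2/13): the guide has 2 equally likely choices, so probability 1/2; weight (2/13)·(1/2) = 1/13.
If it is in chest 4 (prior 2/13): the guide has 3 equally likely choices, so probability 1/3; weight (2/13)·(1/3) = 2/39.
The weights sum to 25/78.
So P(the ruby in chest 1 | the guide opened chest 2) = (5/26) / (25/78) = 3/5.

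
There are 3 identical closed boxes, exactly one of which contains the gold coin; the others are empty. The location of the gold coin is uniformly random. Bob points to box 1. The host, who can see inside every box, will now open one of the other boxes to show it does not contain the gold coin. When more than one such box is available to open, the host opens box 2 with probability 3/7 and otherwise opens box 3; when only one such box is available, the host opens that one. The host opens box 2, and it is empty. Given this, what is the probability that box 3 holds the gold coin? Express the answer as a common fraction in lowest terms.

Apply Bayes' rule, conditioning on where the gold coin actually is.
If it is in box 1 (prior 1/3): box 2 is available, opened with probability 3/7; weight (1/3)·(3/7) = 1/7.
If it is in box 2 (prior 1/3): the host opened box 2, so this case is ruled out; weight (1/3)·0 = 0.
If it is in box 3 (prior 1/3): only box 2 is available, probability 1; weight (1/3)·1 = 1/3.
The weights sum to 10/21.
So P(the gold coin in box 3 | the host opened box 2) = (1/3) / (10/21) = 7/10.

7/10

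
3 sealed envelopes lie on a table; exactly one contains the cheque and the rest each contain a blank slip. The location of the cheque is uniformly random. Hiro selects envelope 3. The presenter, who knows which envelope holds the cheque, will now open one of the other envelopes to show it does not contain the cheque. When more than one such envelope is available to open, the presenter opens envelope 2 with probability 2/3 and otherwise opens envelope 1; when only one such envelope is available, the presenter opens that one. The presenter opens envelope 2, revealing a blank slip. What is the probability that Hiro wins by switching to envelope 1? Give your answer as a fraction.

Apply Bayes' rule, conditioning on where the cheque actually is.
If it is in envelope 1 (prior 1/3): only envelope 2 is available, probability 1; weight (1/3)·1 = 1/3.
If it is in envelope 2 (prior 1/3): the presenter opened envelope 2, so this case is ruled out; weight (1/3)·0 = 0.
If it is in envelope 3 (prior 1/3): envelope 2 is available, opened with probability 2/3; weight (1/3)·(2/3) = 2/9.
The weights sum to 5/9.
So P(the cheque in envelope 1 | the presenter opened envelope 2) = (1/3) / (5/9) = 3/5.

3/5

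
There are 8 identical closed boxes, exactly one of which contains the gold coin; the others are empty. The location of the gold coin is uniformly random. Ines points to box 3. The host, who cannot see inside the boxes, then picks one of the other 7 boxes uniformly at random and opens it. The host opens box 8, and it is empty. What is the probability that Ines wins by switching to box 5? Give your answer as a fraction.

Condition on the true location of the gold coin.
If it is in any of boxes 1, 2, 3, 4, 5, 6, and 7 (prior 1/8 each): the host picks box 8 with probability 1/7 regardless, and it is not the prize; weight (1/8)·(1/7) = 1/56 each.
If it is in box 8 (prior 1/8): the host opened box 8, so this case is ruled out; weight (1/8)·0 = 0.
The weights sum to 1/8.
So P(the gold coin in box 5 | the host opened box 8) = (1/56) / (1/8) = 1/7.

1/7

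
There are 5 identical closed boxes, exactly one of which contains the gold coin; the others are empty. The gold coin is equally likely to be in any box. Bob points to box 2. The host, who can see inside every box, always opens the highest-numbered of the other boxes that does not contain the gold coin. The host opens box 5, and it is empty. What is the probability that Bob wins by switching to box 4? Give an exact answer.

1/4

Consider each possible location of the gold coin in turn.
If it is in any of boxes 1, 2, 3, and 4 (prior 1/5 each): box 5 is the highest-numbered option available, probability 1; weight (1/5)·1 = 1/5 each.
If it is in box 5 (prior 1/5): the host opened box 5, so this case is ruled out; weight (1/5)·0 = 0.
The weights sum to 4/5.
So P(the gold coin in box 4 | the host opened box 5) = (1/5) / (4/5) = 1/4.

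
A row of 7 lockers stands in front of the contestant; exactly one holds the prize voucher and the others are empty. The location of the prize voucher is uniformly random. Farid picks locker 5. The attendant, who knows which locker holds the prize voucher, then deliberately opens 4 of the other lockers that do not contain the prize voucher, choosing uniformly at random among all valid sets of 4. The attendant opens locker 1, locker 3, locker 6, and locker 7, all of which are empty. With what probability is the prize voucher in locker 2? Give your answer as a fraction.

3/7

Condition on the true location of the prize voucher.
If it is in any of lockers 1, 3, 6, and 7 (prior 1/7 each): that locker was opened and seen not to hold the prize — ruled out; weight (1/7)·0 = 0 each.
If it is in either of lockers 2 and 4 (prior 1/7 each): the attendant has 5 equally likely choices, so probability 1/5; weight (1/7)·(1/5) = 1/35 each.
If it is in locker 5 (prior 1/7): the attendant has 15 equally likely choices, so probability 1/15; weight (1/7)·(1/15) = 1/105.
The weights sum to 1/15.
So P(the prize voucher in locker 2 | the attendant opened locker 1, locker 3, locker 6, and locker 7) = (1/35) / (1/15) = 3/7.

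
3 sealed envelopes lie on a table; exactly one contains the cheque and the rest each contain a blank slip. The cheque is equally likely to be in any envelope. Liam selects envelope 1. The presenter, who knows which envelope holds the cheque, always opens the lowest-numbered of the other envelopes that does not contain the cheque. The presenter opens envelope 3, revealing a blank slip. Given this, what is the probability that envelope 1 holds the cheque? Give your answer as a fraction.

0

Consider each possible location of the cheque in turn.
If it is in envelope 1 (prior 1/3): the presenter would have opened envelope 2 instead, probability 0; weight (1/3)·0 = 0.
If it is in envelope 2 (prior 1/3): envelope 3 is the lowest-numbered option available, probability 1; weight (1/3)·1 = 1/3.
If it is in envelope 3 (prior 1/3): the presenter opened envelope 3, so this case is ruled out; weight (1/3)·0 = 0.
The weights sum to 1/3.
So P(the cheque in envelope 1 | the presenter opened envelope 3) = 0 / (1/3) = 0.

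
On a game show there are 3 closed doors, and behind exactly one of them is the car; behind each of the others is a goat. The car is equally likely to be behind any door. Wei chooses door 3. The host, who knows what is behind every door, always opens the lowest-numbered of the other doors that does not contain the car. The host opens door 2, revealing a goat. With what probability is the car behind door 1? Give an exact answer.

1

Condition on the true location of the car.
If it is behind door 1 (prior 1/3): door 2 is the lowest-numbered option available, probability 1; weight (1/3)·1 = 1/3.
If it is behind door 2 (prior 1/3): the host opened door 2, so this case is ruled out; weight (1/3)·0 = 0.
If it is behind door 3 (prior 1/3): the host would have opened door 1 instead, probability 0; weight (1/3)·0 = 0.
The weights sum to 1/3.
So P(the car behind door 1 | the host opened door 2) = (1/3) / (1/3) = 1.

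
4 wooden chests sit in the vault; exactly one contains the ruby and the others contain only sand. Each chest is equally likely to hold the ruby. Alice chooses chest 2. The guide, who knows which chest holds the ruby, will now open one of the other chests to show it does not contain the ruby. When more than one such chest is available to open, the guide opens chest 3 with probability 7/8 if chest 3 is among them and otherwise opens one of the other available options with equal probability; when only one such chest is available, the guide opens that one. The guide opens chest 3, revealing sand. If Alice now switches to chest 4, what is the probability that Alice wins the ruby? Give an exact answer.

1/3

Consider each possible location of the ruby in turn.
If it is in any of chests 1, 2, and 4 (prior 1/4 each): chest 3 is available, opened with probability 7/8; weight (1/4)·(7/8) = 7/32 each.
If it is in chest 3 (prior 1/4): the guide opened chest 3, so this case is ruled out; weight (1/4)·0 = 0.
The weights sum to 21/32.
So P(the ruby in chest 4 | the guide opened chest 3) = (7/32) / (21/32) = 1/3.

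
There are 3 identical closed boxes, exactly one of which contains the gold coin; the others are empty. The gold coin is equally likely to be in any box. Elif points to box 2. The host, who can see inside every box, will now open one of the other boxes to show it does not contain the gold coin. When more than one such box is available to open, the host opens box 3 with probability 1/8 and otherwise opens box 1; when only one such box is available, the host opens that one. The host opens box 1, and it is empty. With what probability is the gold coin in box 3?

8/15

Apply Bayes' rule, conditioning on where the gold coin actually is.
If it is in box 1 (prior 1/3): the host opened box 1, so this case is ruled out; weight (1/3)·0 = 0.
If it is in box 2 (prior 1/3): box 3 is available but not opened, probability 7/8; weight (1/3)·(7/8) = 7/24.
If it is in box 3 (prior 1/3): only box 1 is available, probability 1; weight (1/3)·1 = 1/3.
The weights sum to 5/8.
So P(the gold coin in box 3 | the host opened box 1) = (1/3) / (5/8) = 8/15.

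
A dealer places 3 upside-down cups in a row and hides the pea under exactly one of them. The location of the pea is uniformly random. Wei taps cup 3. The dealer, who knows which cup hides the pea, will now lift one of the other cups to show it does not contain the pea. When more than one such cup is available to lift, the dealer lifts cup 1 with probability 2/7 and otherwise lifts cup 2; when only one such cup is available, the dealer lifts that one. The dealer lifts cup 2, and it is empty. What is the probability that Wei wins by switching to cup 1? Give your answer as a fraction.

7/12

Apply Bayes' rule, conditioning on where the pea actually is.
If it is under cup 1 (prior 1/3): only cup 2 is available, probability 1; weight (1/3)·1 = 1/3.
If it is under cup 2 (prior 1/3): the dealer opened cup 2, so this case is ruled out; weight (1/3)·0 = 0.
If it is under cup 3 (prior 1/3): cup 1 is available but not opened, probability 5/7; weight (1/3)·(5/7) = 5/21.
The weights sum to 4/7.
So P(the pea under cup 1 | the dealer opened cup 2) = (1/3) / (4/7) = 7/12.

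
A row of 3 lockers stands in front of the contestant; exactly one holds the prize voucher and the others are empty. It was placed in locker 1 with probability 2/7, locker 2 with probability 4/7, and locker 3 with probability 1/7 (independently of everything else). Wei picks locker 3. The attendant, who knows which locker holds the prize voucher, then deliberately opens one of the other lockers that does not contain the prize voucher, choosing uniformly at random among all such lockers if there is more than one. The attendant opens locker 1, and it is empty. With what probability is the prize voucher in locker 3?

1/9

Consider each possible location of the prize voucher in turn.
If it is in locker 1 (prior 2/7): the attendant opened locker 1, so this case is ruled out; weight (2/7)·0 = 0.
If it is in locker 2 (prior 4/7): the attendant has no choice, probability 1; weight (4/7)·1 = 4/7.
If it is in locker 3 (prior 1/7): the attendant has 2 equally likely choices, so probability 1/2; weight (1/7)·(1/2) = 1/14.
The weights sum to 9/14.
So P(the prize voucher in locker 3 | the attendant opened locker 1) = (1/14) / (9/14) = 1/9.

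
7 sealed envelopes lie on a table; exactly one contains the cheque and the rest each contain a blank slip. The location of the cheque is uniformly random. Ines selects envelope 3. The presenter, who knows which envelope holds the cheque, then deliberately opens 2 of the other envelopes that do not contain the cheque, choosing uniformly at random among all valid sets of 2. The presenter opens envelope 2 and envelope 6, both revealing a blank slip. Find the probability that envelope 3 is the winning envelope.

Condition on the true location of the cheque.
If it is in any of envelopes 1, 4, 5, and 7 (prior 1/7 each): the presenter has 10 equally likely choices, so probability 1/10; weight (1/7)·(1/10) = 1/70 each.
If it is in either of envelopes 2 and 6 (prior 1/7 each): that envelope was opened and seen not to hold the prize — ruled out; weight (1/7)·0 = 0 each.
If it is in envelope 3 (prior 1/7): the presenter has 15 equally likely choices, so probability 1/15; weight (1/7)·(1/15) = 1/105.
The weights sum to 1/15.
So P(the cheque in envelope 3 | the presenter opened envelope 2 and envelope 6) = (1/105) / (1/15) = 1/7.

1/7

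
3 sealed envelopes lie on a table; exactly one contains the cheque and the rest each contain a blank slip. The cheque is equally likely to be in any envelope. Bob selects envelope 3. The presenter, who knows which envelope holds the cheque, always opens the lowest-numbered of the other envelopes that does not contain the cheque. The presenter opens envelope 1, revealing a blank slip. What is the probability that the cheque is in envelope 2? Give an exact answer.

Apply Bayes' rule, conditioning on where the cheque actually is.
If it is in envelope 1 (prior 1/3): the presenter opened envelope 1, so this case is ruled out; weight (1/3)·0 = 0.
If it is in either of envelopes 2 and 3 (prior 1/3 each): envelope 1 is the lowest-numbered option available, probability 1; weight (1/3)·1 = 1/3 each.
The weights sum to 2/3.
So P(the cheque in envelope 2 | the presenter opened envelope 1) = (1/3) / (2/3) = 1/2.

1/2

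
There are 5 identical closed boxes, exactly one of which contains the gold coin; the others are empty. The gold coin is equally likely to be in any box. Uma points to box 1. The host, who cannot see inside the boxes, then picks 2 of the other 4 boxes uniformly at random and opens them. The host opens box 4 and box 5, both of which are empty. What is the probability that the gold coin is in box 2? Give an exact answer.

Consider each possible location of the gold coin in turn.
If it is in any of boxes 1, 2, and 3 (prior 1/5 each): the host picks exactly this set with probability 1/6 regardless, and none is the prize; weight (1/5)·(1/6) = 1/30 each.
If it is in either of boxes 4 and 5 (prior 1/5 each): that box was opened and seen not to hold the prize — ruled out; weight (1/5)·0 = 0 each.
The weights sum to 1/10.
So P(the gold coin in box 2 | the host opened box 4 and box 5) = (1/30) / (1/10) = 1/3.

1/3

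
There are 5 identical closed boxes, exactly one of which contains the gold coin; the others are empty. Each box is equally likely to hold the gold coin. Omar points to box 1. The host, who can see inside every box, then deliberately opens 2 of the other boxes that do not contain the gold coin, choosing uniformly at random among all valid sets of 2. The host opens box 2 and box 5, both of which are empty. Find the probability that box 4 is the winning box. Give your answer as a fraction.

Condition on the true location of the gold coin.
If it is in box 1 (prior 1/5): the host has 6 equally likely choices, so probability 1/6; weight (1/5)·(1/6) = 1/30.
If it is in either of boxes 2 and 5 (prior 1/5 each): that box was opened and seen not to hold the prize — ruled out; weight (1/5)·0 = 0 each.
If it is in either of boxes 3 and 4 (prior 1/5 each): the host has 3 equally likely choices, so probability 1/3; weight (1/5)·(1/3) = 1/15 each.
The weights sum to 1/6.
So P(the gold coin in box 4 | the host opened box 2 and box 5) = (1/15) / (1/6) = 2/5.

2/5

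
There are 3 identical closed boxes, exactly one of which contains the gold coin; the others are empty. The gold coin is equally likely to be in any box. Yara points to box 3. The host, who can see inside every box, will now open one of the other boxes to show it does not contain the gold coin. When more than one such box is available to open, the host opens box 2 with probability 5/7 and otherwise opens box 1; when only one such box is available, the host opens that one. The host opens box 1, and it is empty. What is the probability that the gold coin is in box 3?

2/9

Consider each possible location of the gold coin in turn.
If it is in box 1 (prior 1/3): the host opened box 1, so this case is ruled out; weight (1/3)·0 = 0.
If it is in box 2 (prior 1/3): only box 1 is available, probability 1; weight (1/3)·1 = 1/3.
If it is in box 3 (prior 1/3): box 2 is available but not opened, probability 2/7; weight (1/3)·(2/7) = 2/21.
The weights sum to 3/7.
So P(the gold coin in box 3 | the host opened box 1) = (2/21) / (3/7) = 2/9.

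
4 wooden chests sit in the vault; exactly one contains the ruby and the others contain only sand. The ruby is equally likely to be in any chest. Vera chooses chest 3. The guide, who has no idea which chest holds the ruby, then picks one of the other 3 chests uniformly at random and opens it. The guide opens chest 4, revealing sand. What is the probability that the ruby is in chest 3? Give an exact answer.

Consider each possible location of the ruby in turn.
If it is in any of chests 1, 2, and 3 (prior 1/4 each): the guide picks chest 4 with probability 1/3 regardless, and it is not the prize; weight (1/4)·(1/3) = 1/12 each.
If it is in chest 4 (prior 1/4): the guide opened chest 4, so this case is ruled out; weight (1/4)·0 = 0.
The weights sum to 1/4.
So P(the ruby in chest 3 | the guide opened chest 4) = (1/12) / (1/4) = 1/3.

1/3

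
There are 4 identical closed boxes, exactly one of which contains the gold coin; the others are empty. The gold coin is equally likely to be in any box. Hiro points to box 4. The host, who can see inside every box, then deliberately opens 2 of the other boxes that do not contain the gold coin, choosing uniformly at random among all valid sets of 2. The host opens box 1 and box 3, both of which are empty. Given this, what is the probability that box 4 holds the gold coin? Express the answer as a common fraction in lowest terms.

Condition on the true location of the gold coin.
If it is in either of boxes 1 and 3 (prior 1/4 each): that box was opened and seen not to hold the prize — ruled out; weight (1/4)·0 = 0 each.
If it is in box 2 (prior 1/4): the host has no choice, probability 1; weight (1/4)·1 = 1/4.
If it is in box 4 (prior 1/4): the host has 3 equally likely choices, so probability 1/3; weight (1/4)·(1/3) = 1/12.
The weights sum to 1/3.
So P(the gold coin in box 4 | the host opened box 1 and box 3) = (1/12) / (1/3) = 1/4.

1/4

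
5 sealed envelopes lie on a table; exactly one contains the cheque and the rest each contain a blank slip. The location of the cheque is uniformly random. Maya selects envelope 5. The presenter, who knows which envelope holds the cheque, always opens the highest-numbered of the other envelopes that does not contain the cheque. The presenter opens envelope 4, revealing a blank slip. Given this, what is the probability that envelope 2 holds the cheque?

1/4

Apply Bayes' rule, conditioning on where the cheque actually is.
If it is in any of envelopes 1, 2, 3, and 5 (prior 1/5 each): envelope 4 is the highest-numbered option available, probability 1; weight (1/5)·1 = 1/5 each.
If it is in envelope 4 (prior 1/5): the presenter opened envelope 4, so this case is ruled out; weight (1/5)·0 = 0.
The weights sum to 4/5.
So P(the cheque in envelope 2 | the presenter opened envelope 4) = (1/5) / (4/5) = 1/4.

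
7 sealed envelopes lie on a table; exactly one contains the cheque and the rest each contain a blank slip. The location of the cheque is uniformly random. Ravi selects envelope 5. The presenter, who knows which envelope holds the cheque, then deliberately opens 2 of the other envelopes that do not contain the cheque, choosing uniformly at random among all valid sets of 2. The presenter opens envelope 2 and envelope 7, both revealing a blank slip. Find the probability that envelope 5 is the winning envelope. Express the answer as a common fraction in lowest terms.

Consider each possible location of the cheque in turn.
If it is in any of envelopes 1, 3, 4, and 6 (prior 1/7 each): the presenter has 10 equally likely choices, so probability 1/10; weight (1/7)·(1/10) = 1/70 each.
If it is in either of envelopes 2 and 7 (prior 1/7 each): that envelope was opened and seen not to hold the prize — ruled out; weight (1/7)·0 = 0 each.
If it is in envelope 5 (prior 1/7): the presenter has 15 equally likely choices, so probability 1/15; weight (1/7)·(1/15) = 1/105.
The weights sum to 1/15.
So P(the cheque in envelope 5 | the presenter opened envelope 2 and envelope 7) = (1/105) / (1/15) = 1/7.

1/7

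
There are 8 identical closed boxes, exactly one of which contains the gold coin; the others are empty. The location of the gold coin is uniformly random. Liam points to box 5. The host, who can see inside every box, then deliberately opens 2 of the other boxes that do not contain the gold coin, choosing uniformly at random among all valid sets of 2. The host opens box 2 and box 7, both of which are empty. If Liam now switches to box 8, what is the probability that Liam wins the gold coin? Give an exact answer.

7/40

Condition on the true location of the gold coin.
If it is in any of boxes 1, 3, 4, 6, and 8 (prior 1/8 each): the host has 15 equally likely choices, so probability 1/15; weight (1/8)·(1/15) = 1/120 each.
If it is in either of boxes 2 and 7 (prior 1/8 each): that box was opened and seen not to hold the prize — ruled out; weight (1/8)·0 = 0 each.
If it is in box 5 (prior 1/8): the host has 21 equally likely choices, so probability 1/21; weight (1/8)·(1/21) = 1/168.
The weights sum to 1/21.
So P(the gold coin in box 8 | the host opened box 2 and box 7) = (1/120) / (1/21) = 7/40.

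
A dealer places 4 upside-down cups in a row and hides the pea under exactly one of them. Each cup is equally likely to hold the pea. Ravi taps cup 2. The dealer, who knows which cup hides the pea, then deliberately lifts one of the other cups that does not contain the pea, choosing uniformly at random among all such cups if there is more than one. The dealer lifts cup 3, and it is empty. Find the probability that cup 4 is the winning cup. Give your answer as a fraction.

3/8

Consider each possible location of the pea in turn.
If it is under either of cups 1 and 4 (prior 1/4 each): the dealer has 2 equally likely choices, so probability 1/2; weight (1/4)·(1/2) = 1/8 each.
If it is under cup 2 (prior 1/4): the dealer has 3 equally likely choices, so probability 1/3; weight (1/4)·(1/3) = 1/12.
If it is under cup 3 (prior 1/4): the dealer opened cup 3, so this case is ruled out; weight (1/4)·0 = 0.
The weights sum to 1/3.
So P(the pea under cup 4 | the dealer opened cup 3) = (1/8) / (1/3) = 3/8.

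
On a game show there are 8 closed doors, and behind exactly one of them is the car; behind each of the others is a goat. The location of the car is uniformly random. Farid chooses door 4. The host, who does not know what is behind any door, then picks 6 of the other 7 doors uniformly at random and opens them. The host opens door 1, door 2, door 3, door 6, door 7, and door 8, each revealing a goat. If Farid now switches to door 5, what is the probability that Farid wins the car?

Condition on the true location of the car.
If it is behind any of doors 1, 2, 3, 6, 7, and 8 (prior 1/8 each): that door was opened and seen not to hold the prize — ruled out; weight (1/8)·0 = 0 each.
If it is behind either of doors 4 and 5 (prior 1/8 each): the host picks exactly this set with probability 1/7 regardless, and none is the prize; weight (1/8)·(1/7) = 1/56 each.
The weights sum to 1/28.
So P(the car behind door 5 | the host opened door 1, door 2, door 3, door 6, door 7, and door 8) = (1/56) / (1/28) = 1/2.

1/2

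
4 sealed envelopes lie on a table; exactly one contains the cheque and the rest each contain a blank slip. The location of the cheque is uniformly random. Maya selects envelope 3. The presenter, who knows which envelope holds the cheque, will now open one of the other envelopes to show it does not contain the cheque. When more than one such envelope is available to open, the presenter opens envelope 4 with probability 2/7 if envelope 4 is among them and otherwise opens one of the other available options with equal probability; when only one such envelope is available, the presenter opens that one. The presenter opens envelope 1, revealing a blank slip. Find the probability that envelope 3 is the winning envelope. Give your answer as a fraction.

Consider each possible location of the cheque in turn.
If it is in envelope 1 (prior 1/4): the presenter opened envelope 1, so this case is ruled out; weight (1/4)·0 = 0.
If it is in envelope 2 (prior 1/4): envelope 4 is available but not opened, probability 5/7; weight (1/4)·(5/7) = 5/28.
If it is in envelope 3 (prior 1/4): envelope 4 is available but not opened; envelope 1 gets probability (1 − 2/7)/2 = 5/14; weight (1/4)·(5/14) = 5/56.
If it is in envelope 4 (prior 1/4): envelope 4 holds the prize so is unavailable; the presenter chooses uniformly among the 2 others, probability 1/2; weight (1/4)·(1/2) = 1/8.
The weights sum to 11/28.
So P(the cheque in envelope 3 | the presenter opened envelope 1) = (5/56) / (11/28) = 5/22.

5/22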